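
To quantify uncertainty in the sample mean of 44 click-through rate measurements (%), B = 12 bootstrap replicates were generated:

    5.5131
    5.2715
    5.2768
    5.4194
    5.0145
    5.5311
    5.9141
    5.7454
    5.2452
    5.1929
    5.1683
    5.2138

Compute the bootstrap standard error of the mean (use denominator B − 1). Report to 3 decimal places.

SE* = 0.260

Bootstrap SE is the standard deviation of the 12 replicate means.
Mean of replicates: (5.5131 + 5.2715 + 5.2768 + 5.4194 + 5.0145 + 5.5311 + 5.9141 + 5.7454 + 5.2452 + 5.1929 + 5.1683 + 5.2138) / 12 = 64.50610 / 12 = 5.37551
Sum of squared deviations: (+0.13759)² + (−0.10401)² + (−0.09871)² + (+0.04389)² + (−0.36101)² + (+0.15559)² + (+0.53859)² + (+0.36989)² + (−0.13031)² + (−0.18261)² + (−0.20721)² + (−0.16171)² = 0.74227
Variance = 0.74227 / 11 = 0.06748
SE* = √0.06748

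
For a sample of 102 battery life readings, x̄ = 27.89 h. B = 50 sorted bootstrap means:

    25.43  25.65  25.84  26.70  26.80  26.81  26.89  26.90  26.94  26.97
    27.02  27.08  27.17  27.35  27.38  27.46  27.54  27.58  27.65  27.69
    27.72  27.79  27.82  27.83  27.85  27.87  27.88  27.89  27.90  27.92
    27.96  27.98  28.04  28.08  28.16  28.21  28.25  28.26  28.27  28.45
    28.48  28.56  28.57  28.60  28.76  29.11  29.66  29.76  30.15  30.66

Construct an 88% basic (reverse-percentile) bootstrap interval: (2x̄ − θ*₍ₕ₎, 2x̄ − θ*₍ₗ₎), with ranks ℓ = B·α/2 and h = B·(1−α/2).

(26.12, 29.94)

Percentile endpoints at ranks 3 and 47: θ*₍3₎ = 25.84, θ*₍47₎ = 29.66.
Basic interval reflects these around x̄:
  lower = 2 × 27.89 − 29.66 = 26.12
  upper = 2 × 27.89 − 25.84 = 29.94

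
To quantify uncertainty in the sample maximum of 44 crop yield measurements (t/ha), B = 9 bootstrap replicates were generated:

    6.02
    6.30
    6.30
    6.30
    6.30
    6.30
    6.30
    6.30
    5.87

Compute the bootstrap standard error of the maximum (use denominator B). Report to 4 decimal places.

SE* = 0.1518

Bootstrap SE is the standard deviation of the 9 replicate maximums.
Mean of replicates: (6.02 + 6.30 + 6.30 + 6.30 + 6.30 + 6.30 + 6.30 + 6.30 + 5.87) / 9 = 55.99000 / 9 = 6.22111
Sum of squared deviations: (−0.20111)² + (+0.07889)² + (+0.07889)² + (+0.07889)² + (+0.07889)² + (+0.07889)² + (+0.07889)² + (+0.07889)² + (−0.35111)² = 0.20729
Variance = 0.20729 / 9 = 0.02303
SE* = √0.02303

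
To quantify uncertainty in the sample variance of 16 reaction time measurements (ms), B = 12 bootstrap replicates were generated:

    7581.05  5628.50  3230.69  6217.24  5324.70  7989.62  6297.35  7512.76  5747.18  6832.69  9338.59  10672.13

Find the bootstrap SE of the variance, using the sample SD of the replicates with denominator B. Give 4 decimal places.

Bootstrap SE is the standard deviation of the 12 replicate variances.
Mean of replicates: (7581.05 + 5628.50 + 3230.69 + 6217.24 + 5324.70 + 7989.62 + 6297.35 + 7512.76 + 5747.18 + 6832.69 + 9338.59 + 10672.13) / 12 = 82372.50000 / 12 = 6864.37500
Sum of squared deviations: (+716.67500)² + (−1235.87500)² + (−3633.68500)² + (−647.13500)² + (−1539.67500)² + (+1125.24500)² + (−567.02500)² + (+648.38500)² + (−1117.19500)² + (−31.68500)² + (+2474.21500)² + (+3807.75500)² = 41912022.94670
Variance = 41912022.94670 / 12 = 3492668.57889
SE* = √3492668.57889

SE* = 1868.8683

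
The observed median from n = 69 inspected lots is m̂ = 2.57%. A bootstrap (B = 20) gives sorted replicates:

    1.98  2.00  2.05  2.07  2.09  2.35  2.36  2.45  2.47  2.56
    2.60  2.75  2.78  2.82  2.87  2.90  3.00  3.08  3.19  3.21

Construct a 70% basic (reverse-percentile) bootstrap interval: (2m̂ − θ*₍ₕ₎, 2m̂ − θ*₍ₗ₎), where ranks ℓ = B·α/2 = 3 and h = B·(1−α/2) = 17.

(2.14, 3.09)

Percentile endpoints at ranks 3 and 17: θ*₍3₎ = 2.05, θ*₍17₎ = 3.00.
Basic interval reflects these around m̂:
  lower = 2 × 2.57 − 3.00 = 2.14
  upper = 2 × 2.57 − 2.05 = 3.09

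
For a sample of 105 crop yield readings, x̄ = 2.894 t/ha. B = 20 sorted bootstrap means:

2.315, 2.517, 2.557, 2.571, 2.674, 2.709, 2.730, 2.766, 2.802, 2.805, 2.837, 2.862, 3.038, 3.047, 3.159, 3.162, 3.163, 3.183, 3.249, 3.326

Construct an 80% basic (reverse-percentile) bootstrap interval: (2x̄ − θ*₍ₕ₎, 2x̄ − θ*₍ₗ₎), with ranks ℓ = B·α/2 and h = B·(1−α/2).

Percentile endpoints at ranks 2 and 18: θ*₍2₎ = 2.517, θ*₍18₎ = 3.183.
Basic interval reflects these around x̄:
  lower = 2 × 2.894 − 3.183 = 2.605
  upper = 2 × 2.894 − 2.517 = 3.271

(2.605, 3.271)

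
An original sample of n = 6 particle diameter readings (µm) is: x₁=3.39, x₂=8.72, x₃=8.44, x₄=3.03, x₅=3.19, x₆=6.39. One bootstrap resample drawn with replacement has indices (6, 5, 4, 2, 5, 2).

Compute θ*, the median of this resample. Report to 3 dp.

θ* = 4.790

Resample values: 6.39, 3.19, 3.03, 8.72, 3.19, 8.72.
Sorted: 3.03, 3.19, 3.19, 6.39, 8.72, 8.72
Median = average of the two middle values = 4.790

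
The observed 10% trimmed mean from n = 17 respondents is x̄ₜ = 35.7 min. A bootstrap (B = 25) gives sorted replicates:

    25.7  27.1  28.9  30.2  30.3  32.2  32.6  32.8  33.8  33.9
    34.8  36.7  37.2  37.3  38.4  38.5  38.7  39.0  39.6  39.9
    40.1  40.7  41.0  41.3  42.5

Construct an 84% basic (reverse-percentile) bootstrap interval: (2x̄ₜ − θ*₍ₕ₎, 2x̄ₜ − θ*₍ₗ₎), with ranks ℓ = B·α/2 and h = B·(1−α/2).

(30.4, 44.3)

Percentile endpoints at ranks 2 and 23: θ*₍2₎ = 27.1, θ*₍23₎ = 41.0.
Basic interval reflects these around x̄ₜ:
  lower = 2 × 35.7 − 41.0 = 30.4
  upper = 2 × 35.7 − 27.1 = 44.3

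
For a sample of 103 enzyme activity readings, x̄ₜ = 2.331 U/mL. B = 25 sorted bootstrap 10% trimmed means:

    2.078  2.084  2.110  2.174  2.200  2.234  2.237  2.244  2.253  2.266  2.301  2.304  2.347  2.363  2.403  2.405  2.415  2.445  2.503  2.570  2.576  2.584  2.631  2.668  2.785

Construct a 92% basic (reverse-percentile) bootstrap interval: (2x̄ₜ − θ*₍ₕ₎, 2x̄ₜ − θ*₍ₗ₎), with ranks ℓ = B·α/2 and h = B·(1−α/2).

Percentile endpoints at ranks 1 and 24: θ*₍1₎ = 2.078, θ*₍24₎ = 2.668.
Basic interval reflects these around x̄ₜ:
  lower = 2 × 2.331 − 2.668 = 1.994
  upper = 2 × 2.331 − 2.078 = 2.584

(1.994, 2.584)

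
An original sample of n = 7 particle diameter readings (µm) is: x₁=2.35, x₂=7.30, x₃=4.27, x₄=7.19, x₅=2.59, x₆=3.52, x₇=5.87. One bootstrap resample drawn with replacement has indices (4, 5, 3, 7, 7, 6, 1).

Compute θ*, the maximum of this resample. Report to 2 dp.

θ* = 7.19

Resample values: 7.19, 2.59, 4.27, 5.87, 5.87, 3.52, 2.35.
Maximum = 7.19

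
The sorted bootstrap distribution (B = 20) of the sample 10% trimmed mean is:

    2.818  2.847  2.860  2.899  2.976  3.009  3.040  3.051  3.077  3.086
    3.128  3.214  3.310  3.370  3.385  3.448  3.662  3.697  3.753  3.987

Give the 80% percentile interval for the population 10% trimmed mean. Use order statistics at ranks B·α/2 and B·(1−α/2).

(2.847, 3.697)

α = 0.20; lower rank = 20 × 0.100 = 2; upper rank = 20 × 0.900 = 18.
The 2nd smallest replicate is 2.847; the 18th is 3.697.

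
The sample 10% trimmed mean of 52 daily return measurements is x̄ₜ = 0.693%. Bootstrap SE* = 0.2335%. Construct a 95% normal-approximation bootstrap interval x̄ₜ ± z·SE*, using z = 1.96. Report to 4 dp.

Margin = 1.96 × 0.2335 = 0.45766
Interval: 0.693 ± 0.45766

(0.2353, 1.1507)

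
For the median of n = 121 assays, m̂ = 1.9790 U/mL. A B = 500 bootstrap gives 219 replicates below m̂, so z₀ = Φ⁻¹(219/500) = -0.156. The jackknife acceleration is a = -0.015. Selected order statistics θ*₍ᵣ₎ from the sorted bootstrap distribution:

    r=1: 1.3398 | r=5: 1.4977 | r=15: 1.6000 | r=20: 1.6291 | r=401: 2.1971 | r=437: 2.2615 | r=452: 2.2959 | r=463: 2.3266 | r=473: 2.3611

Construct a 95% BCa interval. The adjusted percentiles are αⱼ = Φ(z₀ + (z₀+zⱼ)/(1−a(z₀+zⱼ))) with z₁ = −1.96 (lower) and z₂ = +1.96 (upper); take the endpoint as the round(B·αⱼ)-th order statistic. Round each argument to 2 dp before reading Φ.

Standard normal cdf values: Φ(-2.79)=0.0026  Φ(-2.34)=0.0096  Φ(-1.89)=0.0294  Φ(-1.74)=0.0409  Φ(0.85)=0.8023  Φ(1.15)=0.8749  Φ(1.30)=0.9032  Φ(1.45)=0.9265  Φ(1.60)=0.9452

Lower: z₀ + z₁ = -0.156 + (-1.960) = -2.116; 1 − a(z₀+z₁) = 1 − (-0.015)(-2.116) = 0.9683; argument = -0.156 + (-2.116)/0.9683 = -2.3414 → -2.34.
α₁ = Φ(-2.34) = 0.0096; rank = round(500 × 0.0096) = 5; θ*₍5₎ = 1.4977.
Upper: z₀ + z₂ = 1.804; 1 − a(z₀+z₂) = 1.0271; argument = 1.6005 → 1.60; α₂ = 0.9452; rank = 473; θ*₍473₎ = 2.3611.

(1.4977, 2.3611)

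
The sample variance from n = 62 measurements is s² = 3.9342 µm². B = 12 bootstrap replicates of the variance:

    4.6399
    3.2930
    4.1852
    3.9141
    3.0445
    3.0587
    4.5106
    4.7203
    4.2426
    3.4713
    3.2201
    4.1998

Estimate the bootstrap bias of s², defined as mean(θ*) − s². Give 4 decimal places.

mean(θ*) = (4.6399 + 3.2930 + 4.1852 + 3.9141 + 3.0445 + 3.0587 + 4.5106 + 4.7203 + 4.2426 + 3.4713 + 3.2201 + 4.1998) / 12 = 3.87501
bias = 3.87501 − 3.9342

bias = −0.0592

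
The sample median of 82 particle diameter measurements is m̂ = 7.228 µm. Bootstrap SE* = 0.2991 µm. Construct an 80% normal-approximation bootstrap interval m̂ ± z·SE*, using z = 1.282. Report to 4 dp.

(6.8446, 7.6114)

Margin = 1.282 × 0.2991 = 0.38345
Interval: 7.228 ± 0.38345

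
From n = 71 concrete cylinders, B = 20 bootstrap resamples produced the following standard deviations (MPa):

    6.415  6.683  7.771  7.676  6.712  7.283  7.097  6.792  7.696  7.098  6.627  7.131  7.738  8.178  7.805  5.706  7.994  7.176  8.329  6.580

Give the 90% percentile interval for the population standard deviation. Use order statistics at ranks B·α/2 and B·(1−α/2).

Sorted replicates: 5.706, 6.415, 6.580, 6.627, 6.683, 6.712, 6.792, 7.097, 7.098, 7.131, 7.176, 7.283, 7.676, 7.696, 7.738, 7.771, 7.805, 7.994, 8.178, 8.329
α = 0.10; lower rank = 20 × 0.050 = 1; upper rank = 20 × 0.950 = 19.
The 1st smallest replicate is 5.706; the 19th is 8.178.

(5.706, 8.178)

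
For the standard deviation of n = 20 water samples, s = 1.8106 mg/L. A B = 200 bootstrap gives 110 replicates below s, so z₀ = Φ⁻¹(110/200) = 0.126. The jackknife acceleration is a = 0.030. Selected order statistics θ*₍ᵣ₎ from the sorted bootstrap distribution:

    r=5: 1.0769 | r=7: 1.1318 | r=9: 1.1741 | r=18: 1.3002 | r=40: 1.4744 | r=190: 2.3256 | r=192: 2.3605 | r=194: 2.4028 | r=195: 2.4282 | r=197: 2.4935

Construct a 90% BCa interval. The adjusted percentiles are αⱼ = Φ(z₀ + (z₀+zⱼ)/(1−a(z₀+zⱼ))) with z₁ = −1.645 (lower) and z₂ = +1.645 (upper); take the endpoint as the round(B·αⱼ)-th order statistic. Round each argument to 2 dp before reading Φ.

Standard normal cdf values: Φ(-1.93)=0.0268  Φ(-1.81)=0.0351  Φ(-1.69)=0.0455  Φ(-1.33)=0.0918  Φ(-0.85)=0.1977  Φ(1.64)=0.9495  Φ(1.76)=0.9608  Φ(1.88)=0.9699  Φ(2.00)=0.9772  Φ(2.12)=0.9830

Lower: z₀ + z₁ = 0.126 + (-1.645) = -1.519; 1 − a(z₀+z₁) = 1 − (0.030)(-1.519) = 1.0456; argument = 0.126 + (-1.519)/1.0456 = -1.3268 → -1.33.
α₁ = Φ(-1.33) = 0.0918; rank = round(200 × 0.0918) = 18; θ*₍18₎ = 1.3002.
Upper: z₀ + z₂ = 1.771; 1 − a(z₀+z₂) = 0.9469; argument = 1.9964 → 2.00; α₂ = 0.9772; rank = 195; θ*₍195₎ = 2.4282.

(1.3002, 2.4282)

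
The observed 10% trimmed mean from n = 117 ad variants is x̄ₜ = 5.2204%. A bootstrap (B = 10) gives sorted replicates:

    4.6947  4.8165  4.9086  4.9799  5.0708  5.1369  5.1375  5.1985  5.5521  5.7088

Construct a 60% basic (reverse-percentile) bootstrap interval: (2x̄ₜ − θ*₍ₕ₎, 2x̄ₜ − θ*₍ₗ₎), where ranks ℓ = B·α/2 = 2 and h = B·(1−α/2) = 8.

Percentile endpoints at ranks 2 and 8: θ*₍2₎ = 4.8165, θ*₍8₎ = 5.1985.
Basic interval reflects these around x̄ₜ:
  lower = 2 × 5.2204 − 5.1985 = 5.2423
  upper = 2 × 5.2204 − 4.8165 = 5.6243

(5.2423, 5.6243)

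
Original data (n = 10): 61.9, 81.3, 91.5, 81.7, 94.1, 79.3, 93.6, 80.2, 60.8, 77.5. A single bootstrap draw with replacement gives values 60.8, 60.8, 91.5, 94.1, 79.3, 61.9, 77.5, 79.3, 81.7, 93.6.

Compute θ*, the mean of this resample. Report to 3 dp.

θ* = 78.050

Mean = (60.8 + 60.8 + 91.5 + 94.1 + 79.3 + 61.9 + 77.5 + 79.3 + 81.7 + 93.6) / 10 = 780.50 / 10 = 78.050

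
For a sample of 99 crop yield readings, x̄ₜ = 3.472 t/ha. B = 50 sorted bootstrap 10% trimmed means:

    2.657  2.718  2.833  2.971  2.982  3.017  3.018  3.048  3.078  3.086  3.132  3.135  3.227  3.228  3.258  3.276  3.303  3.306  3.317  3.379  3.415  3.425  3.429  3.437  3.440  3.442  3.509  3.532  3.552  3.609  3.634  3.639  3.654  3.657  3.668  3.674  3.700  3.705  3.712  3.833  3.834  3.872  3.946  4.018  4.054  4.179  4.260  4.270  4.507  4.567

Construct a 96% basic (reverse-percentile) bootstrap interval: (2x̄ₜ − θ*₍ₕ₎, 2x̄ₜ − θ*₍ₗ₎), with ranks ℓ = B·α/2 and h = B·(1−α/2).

Percentile endpoints at ranks 1 and 49: θ*₍1₎ = 2.657, θ*₍49₎ = 4.507.
Basic interval reflects these around x̄ₜ:
  lower = 2 × 3.472 − 4.507 = 2.437
  upper = 2 × 3.472 − 2.657 = 4.287

(2.437, 4.287)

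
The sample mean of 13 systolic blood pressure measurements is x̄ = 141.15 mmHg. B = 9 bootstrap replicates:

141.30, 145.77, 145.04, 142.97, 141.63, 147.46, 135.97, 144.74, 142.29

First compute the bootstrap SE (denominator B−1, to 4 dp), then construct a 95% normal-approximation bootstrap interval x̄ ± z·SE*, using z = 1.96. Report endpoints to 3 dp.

(134.596, 147.704)

Mean of replicates = 143.0189; sum of squared deviations = 89.4433; SE* = √(89.4433/8) = 3.3437
Margin = 1.96 × 3.3437 = 6.5537
Interval: 141.15 ± 6.5537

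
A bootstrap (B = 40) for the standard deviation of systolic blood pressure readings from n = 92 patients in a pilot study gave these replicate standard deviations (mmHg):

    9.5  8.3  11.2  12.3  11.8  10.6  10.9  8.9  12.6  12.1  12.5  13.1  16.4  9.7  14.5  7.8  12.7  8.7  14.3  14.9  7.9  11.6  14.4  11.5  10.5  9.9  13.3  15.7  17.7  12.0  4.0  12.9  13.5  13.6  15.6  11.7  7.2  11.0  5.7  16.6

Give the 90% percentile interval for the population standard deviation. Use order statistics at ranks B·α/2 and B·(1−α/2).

Sorted replicates: 4.0, 5.7, 7.2, 7.8, 7.9, 8.3, 8.7, 8.9, 9.5, 9.7, 9.9, 10.5, 10.6, 10.9, 11.0, 11.2, 11.5, 11.6, 11.7, 11.8, 12.0, 12.1, 12.3, 12.5, 12.6, 12.7, 12.9, 13.1, 13.3, 13.5, 13.6, 14.3, 14.4, 14.5, 14.9, 15.6, 15.7, 16.4, 16.6, 17.7
α = 0.10; lower rank = 40 × 0.050 = 2; upper rank = 40 × 0.950 = 38.
The 2nd smallest replicate is 5.7; the 38th is 16.4.

(5.7, 16.4)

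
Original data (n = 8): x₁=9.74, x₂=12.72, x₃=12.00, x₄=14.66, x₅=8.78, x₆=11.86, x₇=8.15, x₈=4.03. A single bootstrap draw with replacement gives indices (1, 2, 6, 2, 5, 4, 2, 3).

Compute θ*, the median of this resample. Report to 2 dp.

θ* = 12.36

Resample values: 9.74, 12.72, 11.86, 12.72, 8.78, 14.66, 12.72, 12.00.
Sorted: 8.78, 9.74, 11.86, 12.00, 12.72, 12.72, 12.72, 14.66
Median = average of the two middle values = 12.36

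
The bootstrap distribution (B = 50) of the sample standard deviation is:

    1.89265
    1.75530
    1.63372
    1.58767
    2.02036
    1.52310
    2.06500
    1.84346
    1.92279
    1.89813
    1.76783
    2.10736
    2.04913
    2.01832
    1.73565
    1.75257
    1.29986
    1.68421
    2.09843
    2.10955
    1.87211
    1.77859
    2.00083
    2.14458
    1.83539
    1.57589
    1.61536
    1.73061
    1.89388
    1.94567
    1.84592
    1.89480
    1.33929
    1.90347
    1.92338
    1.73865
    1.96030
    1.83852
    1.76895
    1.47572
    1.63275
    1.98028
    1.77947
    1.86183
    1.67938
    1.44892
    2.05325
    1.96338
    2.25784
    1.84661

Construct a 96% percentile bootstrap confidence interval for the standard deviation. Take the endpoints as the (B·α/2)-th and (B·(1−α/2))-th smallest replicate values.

(1.29986, 2.14458)

Sorted replicates: 1.29986, 1.33929, 1.44892, 1.47572, 1.52310, 1.57589, 1.58767, 1.61536, 1.63275, 1.63372, 1.67938, 1.68421, 1.73061, 1.73565, 1.73865, 1.75257, 1.75530, 1.76783, 1.76895, 1.77859, 1.77947, 1.83539, 1.83852, 1.84346, 1.84592, 1.84661, 1.86183, 1.87211, 1.89265, 1.89388, 1.89480, 1.89813, 1.90347, 1.92279, 1.92338, 1.94567, 1.96030, 1.96338, 1.98028, 2.00083, 2.01832, 2.02036, 2.04913, 2.05325, 2.06500, 2.09843, 2.10736, 2.10955, 2.14458, 2.25784
α = 0.04; lower rank = 50 × 0.020 = 1; upper rank = 50 × 0.980 = 49.
The 1st smallest replicate is 1.29986; the 49th is 2.14458.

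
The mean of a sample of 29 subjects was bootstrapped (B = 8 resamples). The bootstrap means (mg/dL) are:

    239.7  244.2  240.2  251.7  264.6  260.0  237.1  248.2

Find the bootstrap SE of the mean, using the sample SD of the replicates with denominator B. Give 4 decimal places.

Bootstrap SE is the standard deviation of the 8 replicate means.
Mean of replicates: (239.7 + 244.2 + 240.2 + 251.7 + 264.6 + 260.0 + 237.1 + 248.2) / 8 = 1985.70000 / 8 = 248.21250
Sum of squared deviations: (−8.51250)² + (−4.01250)² + (−8.01250)² + (+3.48750)² + (+16.38750)² + (+11.78750)² + (−11.11250)² + (−0.01250)² = 695.90875
Variance = 695.90875 / 8 = 86.98859
SE* = √86.98859

SE* = 9.3268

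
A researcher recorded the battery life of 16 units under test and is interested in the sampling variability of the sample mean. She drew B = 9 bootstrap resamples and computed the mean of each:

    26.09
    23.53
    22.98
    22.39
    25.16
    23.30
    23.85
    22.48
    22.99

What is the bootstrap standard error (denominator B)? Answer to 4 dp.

SE* = 1.1667

Bootstrap SE is the standard deviation of the 9 replicate means.
Mean of replicates: (26.09 + 23.53 + 22.98 + 22.39 + 25.16 + 23.30 + 23.85 + 22.48 + 22.99) / 9 = 212.77000 / 9 = 23.64111
Sum of squared deviations: (+2.44889)² + (−0.11111)² + (−0.66111)² + (−1.25111)² + (+1.51889)² + (−0.34111)² + (+0.20889)² + (−1.16111)² + (−0.65111)² = 12.25089
Variance = 12.25089 / 9 = 1.36121
SE* = √1.36121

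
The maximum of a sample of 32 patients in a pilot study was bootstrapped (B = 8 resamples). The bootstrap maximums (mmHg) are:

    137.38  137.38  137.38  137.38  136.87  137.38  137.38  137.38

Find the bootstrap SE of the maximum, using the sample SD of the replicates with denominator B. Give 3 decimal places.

Bootstrap SE is the standard deviation of the 8 replicate maximums.
Mean of replicates: (137.38 + 137.38 + 137.38 + 137.38 + 136.87 + 137.38 + 137.38 + 137.38) / 8 = 1098.5300 / 8 = 137.3162
Sum of squared deviations: (+0.0637)² + (+0.0637)² + (+0.0637)² + (+0.0637)² + (−0.4462)² + (+0.0637)² + (+0.0637)² + (+0.0637)² = 0.2276
Variance = 0.2276 / 8 = 0.0284
SE* = √0.0284

SE* = 0.169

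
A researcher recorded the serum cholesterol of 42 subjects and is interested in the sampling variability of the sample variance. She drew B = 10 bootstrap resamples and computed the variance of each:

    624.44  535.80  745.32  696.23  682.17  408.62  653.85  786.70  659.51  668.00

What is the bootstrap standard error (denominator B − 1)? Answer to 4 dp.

SE* = 107.0714

Bootstrap SE is the standard deviation of the 10 replicate variances.
Mean of replicates: (624.44 + 535.80 + 745.32 + 696.23 + 682.17 + 408.62 + 653.85 + 786.70 + 659.51 + 668.00) / 10 = 6460.64000 / 10 = 646.06400
Sum of squared deviations: (−21.62400)² + (−110.26400)² + (+99.25600)² + (+50.16600)² + (+36.10600)² + (−237.44400)² + (+7.78600)² + (+140.63600)² + (+13.44600)² + (+21.93600)² = 103178.51384
Variance = 103178.51384 / 9 = 11464.27932
SE* = √11464.27932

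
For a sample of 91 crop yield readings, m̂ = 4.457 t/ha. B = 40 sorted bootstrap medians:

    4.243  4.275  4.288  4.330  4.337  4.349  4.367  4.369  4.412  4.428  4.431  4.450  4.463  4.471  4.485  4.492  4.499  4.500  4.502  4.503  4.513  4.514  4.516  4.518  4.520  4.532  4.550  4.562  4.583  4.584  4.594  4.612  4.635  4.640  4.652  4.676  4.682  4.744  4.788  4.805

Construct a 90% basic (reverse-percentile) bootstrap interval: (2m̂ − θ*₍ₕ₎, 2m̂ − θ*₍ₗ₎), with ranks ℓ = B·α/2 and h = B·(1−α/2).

(4.170, 4.639)

Percentile endpoints at ranks 2 and 38: θ*₍2₎ = 4.275, θ*₍38₎ = 4.744.
Basic interval reflects these around m̂:
  lower = 2 × 4.457 − 4.744 = 4.170
  upper = 2 × 4.457 − 4.275 = 4.639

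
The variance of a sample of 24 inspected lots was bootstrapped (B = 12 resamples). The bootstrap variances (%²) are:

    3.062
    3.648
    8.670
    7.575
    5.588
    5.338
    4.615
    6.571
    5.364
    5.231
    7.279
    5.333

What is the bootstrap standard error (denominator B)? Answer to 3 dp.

Bootstrap SE is the standard deviation of the 12 replicate variances.
Mean of replicates: (3.062 + 3.648 + 8.670 + 7.575 + 5.588 + 5.338 + 4.615 + 6.571 + 5.364 + 5.231 + 7.279 + 5.333) / 12 = 68.2740 / 12 = 5.6895
Sum of squared deviations: (−2.6275)² + (−2.0415)² + (+2.9805)² + (+1.8855)² + (−0.1015)² + (−0.3515)² + (−1.0745)² + (+0.8815)² + (−0.3255)² + (−0.4585)² + (+1.5895)² + (−0.3565)² = 28.5452
Variance = 28.5452 / 12 = 2.3788
SE* = √2.3788

SE* = 1.542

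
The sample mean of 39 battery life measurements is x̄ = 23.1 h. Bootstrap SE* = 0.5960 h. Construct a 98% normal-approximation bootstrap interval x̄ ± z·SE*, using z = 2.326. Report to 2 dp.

Margin = 2.326 × 0.5960 = 1.386
Interval: 23.1 ± 1.386

(21.71, 24.49)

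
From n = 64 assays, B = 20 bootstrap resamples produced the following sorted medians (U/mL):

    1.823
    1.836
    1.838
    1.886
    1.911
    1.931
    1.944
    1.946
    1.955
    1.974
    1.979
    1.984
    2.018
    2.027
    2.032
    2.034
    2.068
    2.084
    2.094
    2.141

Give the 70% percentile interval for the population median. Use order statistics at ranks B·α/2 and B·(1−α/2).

α = 0.30; lower rank = 20 × 0.150 = 3; upper rank = 20 × 0.850 = 17.
The 3rd smallest replicate is 1.838; the 17th is 2.068.

(1.838, 2.068)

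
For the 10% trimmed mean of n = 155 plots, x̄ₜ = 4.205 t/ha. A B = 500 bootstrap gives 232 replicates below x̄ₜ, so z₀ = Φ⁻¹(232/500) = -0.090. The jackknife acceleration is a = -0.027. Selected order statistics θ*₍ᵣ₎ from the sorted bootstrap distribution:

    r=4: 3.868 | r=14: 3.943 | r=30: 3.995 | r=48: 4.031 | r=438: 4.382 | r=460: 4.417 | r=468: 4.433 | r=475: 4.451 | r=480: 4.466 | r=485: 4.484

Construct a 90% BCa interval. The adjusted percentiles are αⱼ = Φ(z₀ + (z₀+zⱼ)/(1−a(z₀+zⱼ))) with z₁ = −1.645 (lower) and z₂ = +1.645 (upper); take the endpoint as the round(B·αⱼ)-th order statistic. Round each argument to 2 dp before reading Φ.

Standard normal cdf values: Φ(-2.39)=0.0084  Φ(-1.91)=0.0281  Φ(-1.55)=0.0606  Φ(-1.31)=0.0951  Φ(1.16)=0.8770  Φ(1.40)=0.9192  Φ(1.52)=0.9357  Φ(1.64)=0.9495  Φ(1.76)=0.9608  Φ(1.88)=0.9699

Lower: z₀ + z₁ = -0.090 + (-1.645) = -1.735; 1 − a(z₀+z₁) = 1 − (-0.027)(-1.735) = 0.9532; argument = -0.090 + (-1.735)/0.9532 = -1.9103 → -1.91.
α₁ = Φ(-1.91) = 0.0281; rank = round(500 × 0.0281) = 14; θ*₍14₎ = 3.943.
Upper: z₀ + z₂ = 1.555; 1 − a(z₀+z₂) = 1.0420; argument = 1.4023 → 1.40; α₂ = 0.9192; rank = 460; θ*₍460₎ = 4.417.

(3.943, 4.417)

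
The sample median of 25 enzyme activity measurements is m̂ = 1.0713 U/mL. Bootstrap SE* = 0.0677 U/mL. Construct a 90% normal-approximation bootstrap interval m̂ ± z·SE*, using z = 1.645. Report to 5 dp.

(0.95993, 1.18267)

Margin = 1.645 × 0.0677 = 0.111366
Interval: 1.0713 ± 0.111366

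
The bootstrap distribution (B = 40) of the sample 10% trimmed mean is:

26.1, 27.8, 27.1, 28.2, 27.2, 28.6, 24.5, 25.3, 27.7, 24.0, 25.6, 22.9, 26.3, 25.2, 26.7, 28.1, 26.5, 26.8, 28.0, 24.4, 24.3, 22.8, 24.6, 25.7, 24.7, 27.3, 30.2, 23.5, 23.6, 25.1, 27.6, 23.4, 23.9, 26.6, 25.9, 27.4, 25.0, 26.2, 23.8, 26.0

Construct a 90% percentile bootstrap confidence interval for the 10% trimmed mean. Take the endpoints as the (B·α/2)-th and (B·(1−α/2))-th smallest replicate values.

Sorted replicates: 22.8, 22.9, 23.4, 23.5, 23.6, 23.8, 23.9, 24.0, 24.3, 24.4, 24.5, 24.6, 24.7, 25.0, 25.1, 25.2, 25.3, 25.6, 25.7, 25.9, 26.0, 26.1, 26.2, 26.3, 26.5, 26.6, 26.7, 26.8, 27.1, 27.2, 27.3, 27.4, 27.6, 27.7, 27.8, 28.0, 28.1, 28.2, 28.6, 30.2
α = 0.10; lower rank = 40 × 0.050 = 2; upper rank = 40 × 0.950 = 38.
The 2nd smallest replicate is 22.9; the 38th is 28.2.

(22.9, 28.2)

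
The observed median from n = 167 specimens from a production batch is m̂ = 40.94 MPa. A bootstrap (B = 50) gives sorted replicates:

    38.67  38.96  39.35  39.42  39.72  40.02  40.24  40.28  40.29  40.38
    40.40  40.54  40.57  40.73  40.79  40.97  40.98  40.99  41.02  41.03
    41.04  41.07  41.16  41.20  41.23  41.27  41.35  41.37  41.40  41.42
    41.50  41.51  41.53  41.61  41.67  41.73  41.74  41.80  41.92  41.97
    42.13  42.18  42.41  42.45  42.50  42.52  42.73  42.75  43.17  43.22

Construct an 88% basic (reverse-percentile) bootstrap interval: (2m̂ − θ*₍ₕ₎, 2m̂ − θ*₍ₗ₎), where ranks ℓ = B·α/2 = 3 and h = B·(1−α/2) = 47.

Percentile endpoints at ranks 3 and 47: θ*₍3₎ = 39.35, θ*₍47₎ = 42.73.
Basic interval reflects these around m̂:
  lower = 2 × 40.94 − 42.73 = 39.15
  upper = 2 × 40.94 − 39.35 = 42.53

(39.15, 42.53)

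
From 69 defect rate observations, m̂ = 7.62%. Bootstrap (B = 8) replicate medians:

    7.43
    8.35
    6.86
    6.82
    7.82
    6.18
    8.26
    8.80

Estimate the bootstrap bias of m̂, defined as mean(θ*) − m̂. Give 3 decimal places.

mean(θ*) = (7.43 + 8.35 + 6.86 + 6.82 + 7.82 + 6.18 + 8.26 + 8.80) / 8 = 7.5650
bias = 7.5650 − 7.62

bias = −0.055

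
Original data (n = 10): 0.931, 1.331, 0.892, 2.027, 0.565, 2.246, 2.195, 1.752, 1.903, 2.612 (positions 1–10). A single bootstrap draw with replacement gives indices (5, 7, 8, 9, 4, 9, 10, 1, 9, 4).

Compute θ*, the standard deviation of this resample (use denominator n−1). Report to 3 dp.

Resample values: 0.565, 2.195, 1.752, 1.903, 2.027, 1.903, 2.612, 0.931, 1.903, 2.027.
Mean = 1.7818; sum of squared deviations = 3.2296
s² = 3.2296 / 9 = 0.3588
s = √0.3588 = 0.599

θ* = 0.599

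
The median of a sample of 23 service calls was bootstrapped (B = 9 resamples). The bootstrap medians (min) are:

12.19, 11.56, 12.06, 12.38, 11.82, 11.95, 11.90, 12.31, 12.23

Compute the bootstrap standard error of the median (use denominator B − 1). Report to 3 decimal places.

Bootstrap SE is the standard deviation of the 9 replicate medians.
Mean of replicates: (12.19 + 11.56 + 12.06 + 12.38 + 11.82 + 11.95 + 11.90 + 12.31 + 12.23) / 9 = 108.4000 / 9 = 12.0444
Sum of squared deviations: (+0.1456)² + (−0.4844)² + (+0.0156)² + (+0.3356)² + (−0.2244)² + (−0.0944)² + (−0.1444)² + (+0.2656)² + (+0.1856)² = 0.5538
Variance = 0.5538 / 8 = 0.0692
SE* = √0.0692

SE* = 0.263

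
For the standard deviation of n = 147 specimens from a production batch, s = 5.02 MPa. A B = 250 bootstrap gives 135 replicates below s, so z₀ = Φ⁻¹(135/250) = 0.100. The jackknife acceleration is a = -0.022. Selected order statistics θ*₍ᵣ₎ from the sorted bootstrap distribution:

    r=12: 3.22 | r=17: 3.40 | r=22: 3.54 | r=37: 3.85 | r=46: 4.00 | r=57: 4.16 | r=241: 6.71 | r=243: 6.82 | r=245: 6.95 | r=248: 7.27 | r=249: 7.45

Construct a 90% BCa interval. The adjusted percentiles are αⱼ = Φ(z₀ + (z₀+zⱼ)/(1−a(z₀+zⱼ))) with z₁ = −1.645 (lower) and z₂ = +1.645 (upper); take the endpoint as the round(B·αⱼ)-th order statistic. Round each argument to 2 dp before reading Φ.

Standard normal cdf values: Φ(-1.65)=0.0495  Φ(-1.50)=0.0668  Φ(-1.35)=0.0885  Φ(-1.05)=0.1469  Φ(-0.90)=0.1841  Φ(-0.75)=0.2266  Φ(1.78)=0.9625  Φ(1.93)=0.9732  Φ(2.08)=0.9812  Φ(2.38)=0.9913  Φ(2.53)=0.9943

(3.40, 6.71)

Lower: z₀ + z₁ = 0.100 + (-1.645) = -1.545; 1 − a(z₀+z₁) = 1 − (-0.022)(-1.545) = 0.9660; argument = 0.100 + (-1.545)/0.9660 = -1.4994 → -1.50.
α₁ = Φ(-1.50) = 0.0668; rank = round(250 × 0.0668) = 17; θ*₍17₎ = 3.40.
Upper: z₀ + z₂ = 1.745; 1 − a(z₀+z₂) = 1.0384; argument = 1.7805 → 1.78; α₂ = 0.9625; rank = 241; θ*₍241₎ = 6.71.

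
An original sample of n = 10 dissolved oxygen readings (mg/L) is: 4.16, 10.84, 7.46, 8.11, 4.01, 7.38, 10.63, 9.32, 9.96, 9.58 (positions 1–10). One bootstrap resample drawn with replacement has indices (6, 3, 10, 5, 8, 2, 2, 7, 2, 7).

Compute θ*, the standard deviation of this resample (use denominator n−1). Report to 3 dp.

θ* = 2.250

Resample values: 7.38, 7.46, 9.58, 4.01, 9.32, 10.84, 10.84, 10.63, 10.84, 10.63.
Mean = 9.1530; sum of squared deviations = 45.5714
s² = 45.5714 / 9 = 5.0635
s = √5.0635 = 2.250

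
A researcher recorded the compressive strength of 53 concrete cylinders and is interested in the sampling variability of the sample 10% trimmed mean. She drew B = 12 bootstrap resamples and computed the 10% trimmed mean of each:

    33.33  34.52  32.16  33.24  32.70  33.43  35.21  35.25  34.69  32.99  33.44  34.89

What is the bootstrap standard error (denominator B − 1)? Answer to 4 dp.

Bootstrap SE is the standard deviation of the 12 replicate 10% trimmed means.
Mean of replicates: (33.33 + 34.52 + 32.16 + 33.24 + 32.70 + 33.43 + 35.21 + 35.25 + 34.69 + 32.99 + 33.44 + 34.89) / 12 = 405.85000 / 12 = 33.82083
Sum of squared deviations: (−0.49083)² + (+0.69917)² + (−1.66083)² + (−0.58083)² + (−1.12083)² + (−0.39083)² + (+1.38917)² + (+1.42917)² + (+0.86917)² + (−0.83083)² + (−0.38083)² + (+1.06917)² = 11.94069
Variance = 11.94069 / 11 = 1.08552
SE* = √1.08552

SE* = 1.0419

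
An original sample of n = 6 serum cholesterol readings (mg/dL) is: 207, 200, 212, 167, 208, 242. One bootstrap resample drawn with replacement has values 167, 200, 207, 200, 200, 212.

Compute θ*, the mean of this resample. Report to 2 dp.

Mean = (167 + 200 + 207 + 200 + 200 + 212) / 6 = 1186.0 / 6 = 197.67

θ* = 197.67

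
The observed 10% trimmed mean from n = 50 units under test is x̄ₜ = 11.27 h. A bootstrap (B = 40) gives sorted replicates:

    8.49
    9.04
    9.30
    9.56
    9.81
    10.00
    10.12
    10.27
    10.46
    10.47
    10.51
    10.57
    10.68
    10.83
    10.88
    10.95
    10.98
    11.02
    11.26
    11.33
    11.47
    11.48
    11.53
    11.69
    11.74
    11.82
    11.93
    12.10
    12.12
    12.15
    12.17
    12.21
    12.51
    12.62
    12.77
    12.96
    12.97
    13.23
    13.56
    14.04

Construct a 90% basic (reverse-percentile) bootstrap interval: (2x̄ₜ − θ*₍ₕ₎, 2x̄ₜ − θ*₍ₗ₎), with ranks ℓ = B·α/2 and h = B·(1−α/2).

(9.31, 13.50)

Percentile endpoints at ranks 2 and 38: θ*₍2₎ = 9.04, θ*₍38₎ = 13.23.
Basic interval reflects these around x̄ₜ:
  lower = 2 × 11.27 − 13.23 = 9.31
  upper = 2 × 11.27 − 9.04 = 13.50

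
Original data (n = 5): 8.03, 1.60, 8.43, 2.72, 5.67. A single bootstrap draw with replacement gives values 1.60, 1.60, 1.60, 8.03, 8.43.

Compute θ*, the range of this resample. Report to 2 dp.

Range = 8.43 − 1.60 = 6.83

θ* = 6.83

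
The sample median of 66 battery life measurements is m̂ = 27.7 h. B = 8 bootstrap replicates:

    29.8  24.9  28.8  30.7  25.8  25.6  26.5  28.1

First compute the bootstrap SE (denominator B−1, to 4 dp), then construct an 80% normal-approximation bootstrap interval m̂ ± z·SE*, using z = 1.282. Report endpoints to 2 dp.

Mean of replicates = 27.5250; sum of squared deviations = 31.8350; SE* = √(31.8350/7) = 2.1326
Margin = 1.282 × 2.1326 = 2.734
Interval: 27.7 ± 2.734

(24.97, 30.43)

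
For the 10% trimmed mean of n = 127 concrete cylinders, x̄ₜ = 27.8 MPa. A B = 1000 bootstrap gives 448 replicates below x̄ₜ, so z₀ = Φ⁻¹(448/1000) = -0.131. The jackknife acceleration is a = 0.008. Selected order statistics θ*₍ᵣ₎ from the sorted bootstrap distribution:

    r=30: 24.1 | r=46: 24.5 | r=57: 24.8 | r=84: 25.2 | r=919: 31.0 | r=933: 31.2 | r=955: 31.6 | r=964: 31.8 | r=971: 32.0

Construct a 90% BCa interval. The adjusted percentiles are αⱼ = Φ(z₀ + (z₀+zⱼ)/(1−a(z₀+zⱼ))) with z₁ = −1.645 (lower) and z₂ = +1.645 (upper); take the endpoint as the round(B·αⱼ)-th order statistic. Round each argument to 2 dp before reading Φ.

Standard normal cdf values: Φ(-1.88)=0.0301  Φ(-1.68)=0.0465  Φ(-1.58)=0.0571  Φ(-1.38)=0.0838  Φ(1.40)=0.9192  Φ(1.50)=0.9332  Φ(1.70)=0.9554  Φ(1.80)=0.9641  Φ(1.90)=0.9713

(24.1, 31.0)

Lower: z₀ + z₁ = -0.131 + (-1.645) = -1.776; 1 − a(z₀+z₁) = 1 − (0.008)(-1.776) = 1.0142; argument = -0.131 + (-1.776)/1.0142 = -1.8821 → -1.88.
α₁ = Φ(-1.88) = 0.0301; rank = round(1000 × 0.0301) = 30; θ*₍30₎ = 24.1.
Upper: z₀ + z₂ = 1.514; 1 − a(z₀+z₂) = 0.9879; argument = 1.4016 → 1.40; α₂ = 0.9192; rank = 919; θ*₍919₎ = 31.0.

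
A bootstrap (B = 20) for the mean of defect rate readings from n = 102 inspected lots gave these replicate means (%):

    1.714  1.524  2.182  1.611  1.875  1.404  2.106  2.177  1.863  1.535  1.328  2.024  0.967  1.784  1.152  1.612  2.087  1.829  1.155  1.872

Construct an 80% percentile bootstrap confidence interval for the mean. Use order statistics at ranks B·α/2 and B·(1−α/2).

Sorted replicates: 0.967, 1.152, 1.155, 1.328, 1.404, 1.524, 1.535, 1.611, 1.612, 1.714, 1.784, 1.829, 1.863, 1.872, 1.875, 2.024, 2.087, 2.106, 2.177, 2.182
α = 0.20; lower rank = 20 × 0.100 = 2; upper rank = 20 × 0.900 = 18.
The 2nd smallest replicate is 1.152; the 18th is 2.106.

(1.152, 2.106)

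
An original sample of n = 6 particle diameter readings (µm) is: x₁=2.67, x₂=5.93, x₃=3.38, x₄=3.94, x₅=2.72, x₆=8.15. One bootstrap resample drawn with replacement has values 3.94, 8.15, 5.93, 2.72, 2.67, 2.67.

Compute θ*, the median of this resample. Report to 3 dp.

θ* = 3.330

Sorted: 2.67, 2.67, 2.72, 3.94, 5.93, 8.15
Median = average of the two middle values = 3.330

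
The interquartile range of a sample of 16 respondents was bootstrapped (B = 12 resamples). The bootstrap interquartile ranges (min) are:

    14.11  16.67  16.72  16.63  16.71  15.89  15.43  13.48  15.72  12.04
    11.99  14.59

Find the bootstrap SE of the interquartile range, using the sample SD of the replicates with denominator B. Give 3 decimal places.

SE* = 1.681

Bootstrap SE is the standard deviation of the 12 replicate interquartile ranges.
Mean of replicates: (14.11 + 16.67 + 16.72 + 16.63 + 16.71 + 15.89 + 15.43 + 13.48 + 15.72 + 12.04 + 11.99 + 14.59) / 12 = 179.9800 / 12 = 14.9983
Sum of squared deviations: (−0.8883)² + (+1.6717)² + (+1.7217)² + (+1.6317)² + (+1.7117)² + (+0.8917)² + (+0.4317)² + (−1.5183)² + (+0.7217)² + (−2.9583)² + (−3.0083)² + (−0.4083)² = 33.9160
Variance = 33.9160 / 12 = 2.8263
SE* = √2.8263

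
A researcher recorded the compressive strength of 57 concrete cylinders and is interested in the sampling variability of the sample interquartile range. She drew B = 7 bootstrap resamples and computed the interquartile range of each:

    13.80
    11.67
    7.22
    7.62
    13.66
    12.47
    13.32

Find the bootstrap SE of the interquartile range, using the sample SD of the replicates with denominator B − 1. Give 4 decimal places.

Bootstrap SE is the standard deviation of the 7 replicate interquartile ranges.
Mean of replicates: (13.80 + 11.67 + 7.22 + 7.62 + 13.66 + 12.47 + 13.32) / 7 = 79.76000 / 7 = 11.39429
Sum of squared deviations: (+2.40571)² + (+0.27571)² + (−4.17429)² + (−3.77429)² + (+2.26571)² + (+1.07571)² + (+1.92571)² = 47.53237
Variance = 47.53237 / 6 = 7.92206
SE* = √7.92206

SE* = 2.8146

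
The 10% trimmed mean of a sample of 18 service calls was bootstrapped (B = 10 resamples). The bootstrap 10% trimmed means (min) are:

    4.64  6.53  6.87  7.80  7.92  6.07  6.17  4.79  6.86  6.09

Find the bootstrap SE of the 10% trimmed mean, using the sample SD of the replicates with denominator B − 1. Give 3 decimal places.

SE* = 1.088

Bootstrap SE is the standard deviation of the 10 replicate 10% trimmed means.
Mean of replicates: (4.64 + 6.53 + 6.87 + 7.80 + 7.92 + 6.07 + 6.17 + 4.79 + 6.86 + 6.09) / 10 = 63.7400 / 10 = 6.3740
Sum of squared deviations: (−1.7340)² + (+0.1560)² + (+0.4960)² + (+1.4260)² + (+1.5460)² + (−0.3040)² + (−0.2040)² + (−1.5840)² + (+0.4860)² + (−0.2840)² = 10.6606
Variance = 10.6606 / 9 = 1.1845
SE* = √1.1845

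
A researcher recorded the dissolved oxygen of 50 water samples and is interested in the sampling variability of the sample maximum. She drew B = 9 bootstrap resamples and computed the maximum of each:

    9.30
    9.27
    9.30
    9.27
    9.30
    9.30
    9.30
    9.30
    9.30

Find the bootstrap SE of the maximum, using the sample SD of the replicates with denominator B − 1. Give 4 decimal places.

SE* = 0.0132

Bootstrap SE is the standard deviation of the 9 replicate maximums.
Mean of replicates: (9.30 + 9.27 + 9.30 + 9.27 + 9.30 + 9.30 + 9.30 + 9.30 + 9.30) / 9 = 83.640000 / 9 = 9.293333
Sum of squared deviations: (+0.006667)² + (−0.023333)² + (+0.006667)² + (−0.023333)² + (+0.006667)² + (+0.006667)² + (+0.006667)² + (+0.006667)² + (+0.006667)² = 0.001400
Variance = 0.001400 / 8 = 0.000175
SE* = √0.000175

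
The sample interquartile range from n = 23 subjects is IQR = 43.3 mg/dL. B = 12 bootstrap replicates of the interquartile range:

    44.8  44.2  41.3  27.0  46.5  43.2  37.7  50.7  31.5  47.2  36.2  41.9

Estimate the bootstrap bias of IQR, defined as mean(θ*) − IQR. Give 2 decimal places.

mean(θ*) = (44.8 + 44.2 + 41.3 + 27.0 + 46.5 + 43.2 + 37.7 + 50.7 + 31.5 + 47.2 + 36.2 + 41.9) / 12 = 41.017
bias = 41.017 − 43.3

bias = −2.28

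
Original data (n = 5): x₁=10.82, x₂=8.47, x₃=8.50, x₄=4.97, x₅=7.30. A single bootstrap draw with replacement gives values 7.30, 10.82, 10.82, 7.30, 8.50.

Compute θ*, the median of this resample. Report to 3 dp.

Sorted: 7.30, 7.30, 8.50, 10.82, 10.82
Median = middle value = 8.500

θ* = 8.500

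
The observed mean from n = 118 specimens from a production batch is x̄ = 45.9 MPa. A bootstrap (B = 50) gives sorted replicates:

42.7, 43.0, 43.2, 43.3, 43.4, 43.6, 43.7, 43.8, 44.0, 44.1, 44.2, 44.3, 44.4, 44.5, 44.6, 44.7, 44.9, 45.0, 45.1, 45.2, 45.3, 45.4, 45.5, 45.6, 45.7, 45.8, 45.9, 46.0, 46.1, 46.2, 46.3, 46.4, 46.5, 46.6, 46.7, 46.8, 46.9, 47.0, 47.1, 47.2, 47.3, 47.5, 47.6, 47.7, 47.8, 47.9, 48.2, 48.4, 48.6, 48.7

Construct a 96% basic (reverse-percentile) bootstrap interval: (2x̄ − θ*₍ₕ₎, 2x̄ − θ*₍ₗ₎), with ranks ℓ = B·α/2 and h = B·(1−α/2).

(43.2, 49.1)

Percentile endpoints at ranks 1 and 49: θ*₍1₎ = 42.7, θ*₍49₎ = 48.6.
Basic interval reflects these around x̄:
  lower = 2 × 45.9 − 48.6 = 43.2
  upper = 2 × 45.9 − 42.7 = 49.1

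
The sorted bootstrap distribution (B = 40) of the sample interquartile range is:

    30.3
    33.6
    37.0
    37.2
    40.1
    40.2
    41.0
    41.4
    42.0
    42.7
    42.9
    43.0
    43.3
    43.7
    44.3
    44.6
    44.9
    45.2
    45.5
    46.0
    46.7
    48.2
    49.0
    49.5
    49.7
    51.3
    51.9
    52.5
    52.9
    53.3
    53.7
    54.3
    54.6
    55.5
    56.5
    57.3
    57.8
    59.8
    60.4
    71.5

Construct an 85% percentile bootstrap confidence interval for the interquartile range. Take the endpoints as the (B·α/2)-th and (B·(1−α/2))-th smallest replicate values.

α = 0.15; lower rank = 40 × 0.075 = 3; upper rank = 40 × 0.925 = 37.
The 3rd smallest replicate is 37.0; the 37th is 57.8.

(37.0, 57.8)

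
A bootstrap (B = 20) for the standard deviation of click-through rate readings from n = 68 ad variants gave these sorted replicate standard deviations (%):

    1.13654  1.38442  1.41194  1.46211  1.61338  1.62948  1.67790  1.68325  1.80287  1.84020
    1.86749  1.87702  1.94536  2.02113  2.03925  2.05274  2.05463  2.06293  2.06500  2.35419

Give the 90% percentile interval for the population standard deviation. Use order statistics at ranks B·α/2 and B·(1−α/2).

(1.13654, 2.06500)

α = 0.10; lower rank = 20 × 0.050 = 1; upper rank = 20 × 0.950 = 19.
The 1st smallest replicate is 1.13654; the 19th is 2.06500.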